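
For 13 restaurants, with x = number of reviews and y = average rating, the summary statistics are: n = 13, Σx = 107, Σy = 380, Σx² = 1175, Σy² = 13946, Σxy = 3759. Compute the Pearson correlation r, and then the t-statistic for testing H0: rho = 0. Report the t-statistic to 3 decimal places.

S_xy = nΣxy − ΣxΣy = 13·3759 − 107·380 = 48867 − 40660 = 8207
S_xx = nΣx² − (Σx)² = 13·1175 − 107² = 15275 − 11449 = 3826
S_yy = nΣy² − (Σy)² = 13·13946 − 380² = 181298 − 144400 = 36898
r = S_xy / √(S_xx·S_yy) = 8207 / √(3826·36898) = 8207 / √141171748 = 8207 / 11881.5718 = 0.6907
t = r·√(n−2)/√(1−r²) = 0.6907·√11 / √(1−0.477066) = 2.290793 / 0.723142 = 3.168

3.168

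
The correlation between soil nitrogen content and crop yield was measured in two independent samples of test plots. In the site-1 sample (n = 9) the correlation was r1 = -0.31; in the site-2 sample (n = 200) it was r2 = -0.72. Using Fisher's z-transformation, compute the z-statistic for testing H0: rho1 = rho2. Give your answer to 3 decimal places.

z1 = atanh(-0.31) = -0.320545,  z2 = atanh(-0.72) = -0.907645
SE = √(1/(n1−3) + 1/(n2−3)) = √(1/6 + 1/197) = √(0.1666667 + 0.0050761) = √0.1717428 = 0.414419
z = (z1 − z2)/SE = (-0.320545 − (-0.907645)) / 0.414419 = 0.587100 / 0.414419 = 1.417

1.417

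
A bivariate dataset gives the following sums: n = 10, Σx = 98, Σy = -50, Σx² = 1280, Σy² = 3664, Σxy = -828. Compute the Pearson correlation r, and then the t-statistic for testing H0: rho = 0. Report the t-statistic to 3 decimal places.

-0.967

Numerator: nΣxy − (Σx)(Σy) = 10·(-828) − (98)(-50) = -3380
Denominator: √[(nΣx²−(Σx)²)(nΣy²−(Σy)²)]
  nΣx²−(Σx)² = 10·1280 − 9604 = 3196;  nΣy²−(Σy)² = 10·3664 − 2500 = 34140
  √(3196·34140) = √109111440 = 10445.6422
r = -3380 / 10445.6422 = -0.3236
t = r·√(n−2)/√(1−r²) = -0.3236·√8 / √(1−0.104717) = -0.915279 / 0.946194 = -0.967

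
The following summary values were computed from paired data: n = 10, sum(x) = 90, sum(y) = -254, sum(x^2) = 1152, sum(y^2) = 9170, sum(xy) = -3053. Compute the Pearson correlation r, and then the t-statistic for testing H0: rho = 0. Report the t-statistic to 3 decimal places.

Numerator: nΣxy − (Σx)(Σy) = 10·(-3053) − (90)(-254) = -7670
Denominator: √[(nΣx²−(Σx)²)(nΣy²−(Σy)²)]
  nΣx²−(Σx)² = 10·1152 − 8100 = 3420;  nΣy²−(Σy)² = 10·9170 − 64516 = 27184
  √(3420·27184) = √92969280 = 9642.0579
r = -7670 / 9642.0579 = -0.7955
t = r·√(n−2)/√(1−r²) = -0.7955·√8 / √(1−0.632820) = -2.250014 / 0.605954 = -3.713

-3.713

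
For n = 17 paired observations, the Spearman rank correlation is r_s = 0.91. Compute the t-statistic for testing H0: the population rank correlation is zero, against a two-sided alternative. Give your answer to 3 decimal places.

8.501

t = r_s·√(n−2) / √(1−r_s²) with r_s = 0.91, n = 17
  = 0.91·√15 / √(1 − 0.8281)
  = 0.91·3.872983 / 0.414608
  = 3.524415 / 0.414608 = 8.501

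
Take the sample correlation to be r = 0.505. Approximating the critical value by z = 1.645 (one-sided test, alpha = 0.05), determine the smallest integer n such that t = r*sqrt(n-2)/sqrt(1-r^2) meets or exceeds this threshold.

Need r·√(n−2)/√(1−r²) ≥ 1.645
√(n−2) ≥ 1.645·√(1−0.255025) / 0.505 = 1.645·0.863119 / 0.505 = 2.8115
n−2 ≥ 7.9045  ⇒  n ≥ 9.9045
Smallest integer n = 10

10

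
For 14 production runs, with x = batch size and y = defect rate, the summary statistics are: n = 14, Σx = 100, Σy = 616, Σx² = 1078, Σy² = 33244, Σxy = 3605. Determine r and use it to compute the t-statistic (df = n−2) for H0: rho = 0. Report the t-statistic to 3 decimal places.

-2.176

S_xy = nΣxy − ΣxΣy = 14·3605 − 100·616 = 50470 − 61600 = -11130
S_xx = nΣx² − (Σx)² = 14·1078 − 100² = 15092 − 10000 = 5092
S_yy = nΣy² − (Σy)² = 14·33244 − 616² = 465416 − 379456 = 85960
r = S_xy / √(S_xx·S_yy) = -11130 / √(5092·85960) = -11130 / √437708320 = -11130 / 20921.4799 = -0.5320
t = r·√(n−2)/√(1−r²) = -0.5320·√12 / √(1−0.283024) = -1.842902 / 0.846744 = -2.176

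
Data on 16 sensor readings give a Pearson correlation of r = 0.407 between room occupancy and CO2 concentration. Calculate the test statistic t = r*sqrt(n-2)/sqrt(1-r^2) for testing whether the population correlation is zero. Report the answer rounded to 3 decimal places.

1.667

1 − r² = 1 − 0.165649 = 0.834351;  √(1−r²) = 0.913428
√(n−2) = √14 = 3.741657
t = r·√(n−2)/√(1−r²) = 0.407 · 3.741657 / 0.913428 = 1.667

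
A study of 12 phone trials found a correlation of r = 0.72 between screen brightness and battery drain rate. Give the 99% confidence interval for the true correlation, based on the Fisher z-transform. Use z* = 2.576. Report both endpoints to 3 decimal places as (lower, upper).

(0.049, 0.943)

Fisher z: z_r = atanh(r) = ½·ln((1+0.72)/(1−0.72)) = 0.907645
SE(z) = 1/√(n−3) = 1/√9 = 0.333333
99% ⇒ z* = 2.576; margin = 2.576·0.333333 = 0.858666
CI on z-scale: (0.048979, 1.766311)
Back-transform: tanh(0.048979) = 0.048940, tanh(1.766311) = 0.943204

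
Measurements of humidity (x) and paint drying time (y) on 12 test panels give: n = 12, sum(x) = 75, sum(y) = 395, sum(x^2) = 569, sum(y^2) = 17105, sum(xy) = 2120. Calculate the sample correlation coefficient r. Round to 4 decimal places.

S_xy = nΣxy − ΣxΣy = 12·2120 − 75·395 = 25440 − 29625 = -4185
S_xx = nΣx² − (Σx)² = 12·569 − 75² = 6828 − 5625 = 1203
S_yy = nΣy² − (Σy)² = 12·17105 − 395² = 205260 − 156025 = 49235
r = S_xy / √(S_xx·S_yy) = -4185 / √(1203·49235) = -4185 / √59229705 = -4185 / 7696.0837 = -0.5438

-0.5438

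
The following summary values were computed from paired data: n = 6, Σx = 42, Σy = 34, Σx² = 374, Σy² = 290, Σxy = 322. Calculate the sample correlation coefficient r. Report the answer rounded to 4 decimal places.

0.9519

S_xy = nΣxy − ΣxΣy = 6·322 − 42·34 = 1932 − 1428 = 504
S_xx = nΣx² − (Σx)² = 6·374 − 42² = 2244 − 1764 = 480
S_yy = nΣy² − (Σy)² = 6·290 − 34² = 1740 − 1156 = 584
r = S_xy / √(S_xx·S_yy) = 504 / √(480·584) = 504 / √280320 = 504 / 529.4525 = 0.9519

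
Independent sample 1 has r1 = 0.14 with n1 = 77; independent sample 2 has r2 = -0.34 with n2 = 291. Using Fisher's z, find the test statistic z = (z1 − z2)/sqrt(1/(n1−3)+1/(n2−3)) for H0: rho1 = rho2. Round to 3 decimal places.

3.798

Fisher z-transforms: z1 = atanh(0.14) = 0.140926, z2 = atanh(-0.34) = -0.354093; difference d = 0.495019
Var(d) = 1/74 + 1/288 = 0.0135135 + 0.0034722 = 0.0169857
z = d/√Var(d) = 0.495019 / √0.0169857 = 0.495019 / 0.130329 = 3.798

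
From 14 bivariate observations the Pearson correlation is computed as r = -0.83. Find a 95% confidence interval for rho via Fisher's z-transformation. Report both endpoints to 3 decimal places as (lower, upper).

Fisher z: z_r = atanh(r) = ½·ln((1+(-0.83))/(1−(-0.83))) = -1.188136
SE(z) = 1/√(n−3) = 1/√11 = 0.301511
95% ⇒ z* = 1.960; margin = 1.960·0.301511 = 0.590962
CI on z-scale: (-1.779098, -0.597174)
Back-transform: tanh(-1.779098) = -0.944598, tanh(-0.597174) = -0.535036

(-0.945, -0.535)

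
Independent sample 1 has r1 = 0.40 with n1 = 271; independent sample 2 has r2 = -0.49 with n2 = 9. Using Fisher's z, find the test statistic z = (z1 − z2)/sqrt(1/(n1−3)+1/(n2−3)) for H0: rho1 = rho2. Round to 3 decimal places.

2.325

Fisher z-transforms: z1 = atanh(0.40) = 0.423649, z2 = atanh(-0.49) = -0.536060; difference d = 0.959709
Var(d) = 1/268 + 1/6 = 0.0037313 + 0.1666667 = 0.1703980
z = d/√Var(d) = 0.959709 / √0.1703980 = 0.959709 / 0.412793 = 2.325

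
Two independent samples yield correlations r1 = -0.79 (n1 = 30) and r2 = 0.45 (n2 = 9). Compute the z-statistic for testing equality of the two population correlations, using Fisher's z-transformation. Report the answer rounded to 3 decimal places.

-3.448

Fisher z-transforms: z1 = atanh(-0.79) = -1.071432, z2 = atanh(0.45) = 0.484700; difference d = -1.556132
Var(d) = 1/27 + 1/6 = 0.0370370 + 0.1666667 = 0.2037037
z = d/√Var(d) = -1.556132 / √0.2037037 = -1.556132 / 0.451335 = -3.448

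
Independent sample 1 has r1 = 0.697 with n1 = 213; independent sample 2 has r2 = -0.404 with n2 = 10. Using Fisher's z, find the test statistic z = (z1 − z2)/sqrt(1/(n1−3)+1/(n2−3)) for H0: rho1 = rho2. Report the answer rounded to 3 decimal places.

3.357

Fisher z-transforms: z1 = atanh(0.697) = 0.861442, z2 = atanh(-0.404) = -0.428420; difference d = 1.289862
Var(d) = 1/210 + 1/7 = 0.0047619 + 0.1428571 = 0.1476190
z = d/√Var(d) = 1.289862 / √0.1476190 = 1.289862 / 0.384212 = 3.357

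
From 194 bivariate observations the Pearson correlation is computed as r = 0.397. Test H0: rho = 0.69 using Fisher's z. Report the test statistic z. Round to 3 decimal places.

-5.913

Fisher z: atanh(0.397) = 0.420083, atanh(0.69) = 0.847956
z = (z_r − z_0)·√(n−3) = (0.420083 − 0.847956)·√191 = -0.427873 · 13.820275 = -5.913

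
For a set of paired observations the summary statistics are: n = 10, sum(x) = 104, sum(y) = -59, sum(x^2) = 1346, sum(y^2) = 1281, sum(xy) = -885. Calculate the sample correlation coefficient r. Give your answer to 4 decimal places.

-0.5465

S_xy = nΣxy − ΣxΣy = 10·(-885) − 104·(-59) = -8850 − (-6136) = -2714
S_xx = nΣx² − (Σx)² = 10·1346 − 104² = 13460 − 10816 = 2644
S_yy = nΣy² − (Σy)² = 10·1281 − (-59)² = 12810 − 3481 = 9329
r = S_xy / √(S_xx·S_yy) = -2714 / √(2644·9329) = -2714 / √24665876 = -2714 / 4966.4752 = -0.5465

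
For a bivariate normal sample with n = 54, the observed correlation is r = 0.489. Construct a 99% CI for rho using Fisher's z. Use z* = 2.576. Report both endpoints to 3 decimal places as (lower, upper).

(0.172, 0.714)

z_r = atanh(0.489) = 0.534745;  SE = 1/√(n−3) = 1/√51 = 0.140028
z-limits: 0.534745 ± 2.576·0.140028 = 0.534745 ± 0.360712 = [0.174033, 0.895457]
ρ-limits: (tanh 0.174033, tanh 0.895457) = (0.172, 0.714)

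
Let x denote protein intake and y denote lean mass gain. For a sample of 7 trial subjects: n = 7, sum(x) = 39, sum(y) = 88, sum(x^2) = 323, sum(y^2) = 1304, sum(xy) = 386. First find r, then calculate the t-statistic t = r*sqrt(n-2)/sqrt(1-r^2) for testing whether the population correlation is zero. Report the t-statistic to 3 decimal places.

Numerator: nΣxy − (Σx)(Σy) = 7·386 − (39)(88) = -730
Denominator: √[(nΣx²−(Σx)²)(nΣy²−(Σy)²)]
  nΣx²−(Σx)² = 7·323 − 1521 = 740;  nΣy²−(Σy)² = 7·1304 − 7744 = 1384
  √(740·1384) = √1024160 = 1012.0079
r = -730 / 1012.0079 = -0.7213
t = r·√(n−2)/√(1−r²) = -0.7213·√5 / √(1−0.520274) = -1.612876 / 0.692623 = -2.329

-2.329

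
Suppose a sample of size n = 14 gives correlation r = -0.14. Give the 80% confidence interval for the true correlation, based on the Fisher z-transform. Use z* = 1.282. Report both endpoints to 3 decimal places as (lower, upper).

Fisher z: z_r = atanh(r) = ½·ln((1+(-0.14))/(1−(-0.14))) = -0.140926
SE(z) = 1/√(n−3) = 1/√11 = 0.301511
80% ⇒ z* = 1.282; margin = 1.282·0.301511 = 0.386537
CI on z-scale: (-0.527463, 0.245611)
Back-transform: tanh(-0.527463) = -0.483439, tanh(0.245611) = 0.240789

(-0.483, 0.241)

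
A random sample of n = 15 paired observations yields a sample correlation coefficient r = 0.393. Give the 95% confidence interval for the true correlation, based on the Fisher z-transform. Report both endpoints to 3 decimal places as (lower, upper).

(-0.149, 0.754)

z_r = atanh(0.393) = 0.415343;  SE = 1/√(n−3) = 1/√12 = 0.288675
z-limits: 0.415343 ± 1.960·0.288675 = 0.415343 ± 0.565803 = [-0.150460, 0.981146]
ρ-limits: (tanh -0.150460, tanh 0.981146) = (-0.149, 0.754)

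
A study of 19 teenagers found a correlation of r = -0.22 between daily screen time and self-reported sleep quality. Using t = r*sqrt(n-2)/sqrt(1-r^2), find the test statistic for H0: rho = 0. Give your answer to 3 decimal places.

-0.930

t = r·√(n−2) / √(1−r²) with r = -0.22, n = 19
  = -0.22·√17 / √(1 − 0.0484)
  = -0.22·4.123106 / 0.975500
  = -0.907083 / 0.975500 = -0.930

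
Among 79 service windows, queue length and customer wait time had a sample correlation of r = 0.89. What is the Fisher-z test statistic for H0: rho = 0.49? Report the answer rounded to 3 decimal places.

7.723

Fisher z: atanh(0.89) = 1.421926, atanh(0.49) = 0.536060
z = (z_r − z_0)·√(n−3) = (1.421926 − 0.536060)·√76 = 0.885866 · 8.717798 = 7.723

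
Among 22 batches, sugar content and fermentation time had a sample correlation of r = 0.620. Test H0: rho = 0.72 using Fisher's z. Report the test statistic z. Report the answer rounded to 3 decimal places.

z_r = atanh(0.620) = 0.725005,  z_0 = atanh(0.72) = 0.907645
SE = 1/√(n−3) = 1/√19 = 0.229416
z = (z_r − z_0)/SE = (0.725005 − 0.907645) / 0.229416 = -0.182640 / 0.229416 = -0.796

-0.796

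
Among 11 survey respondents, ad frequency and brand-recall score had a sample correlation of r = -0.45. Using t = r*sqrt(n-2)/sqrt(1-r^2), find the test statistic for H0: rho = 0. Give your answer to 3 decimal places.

-1.512

t = r·√(n−2) / √(1−r²) with r = -0.45, n = 11
  = -0.45·√9 / √(1 − 0.2025)
  = -0.45·3.000000 / 0.893029
  = -1.350000 / 0.893029 = -1.512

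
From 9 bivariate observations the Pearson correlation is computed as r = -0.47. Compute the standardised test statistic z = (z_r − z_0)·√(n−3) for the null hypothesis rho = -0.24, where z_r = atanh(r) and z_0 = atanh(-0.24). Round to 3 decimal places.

-0.650

Fisher z: atanh(-0.47) = -0.510070, atanh(-0.24) = -0.244774
z = (z_r − z_0)·√(n−3) = (-0.510070 − (-0.244774))·√6 = -0.265296 · 2.449490 = -0.650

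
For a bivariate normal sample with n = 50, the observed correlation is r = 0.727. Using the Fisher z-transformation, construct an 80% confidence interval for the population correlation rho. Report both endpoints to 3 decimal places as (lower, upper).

Fisher z: z_r = atanh(r) = ½·ln((1+0.727)/(1−0.727)) = 0.922335
SE(z) = 1/√(n−3) = 1/√47 = 0.145865
80% ⇒ z* = 1.282; margin = 1.282·0.145865 = 0.186999
CI on z-scale: (0.735336, 1.109334)
Back-transform: tanh(0.735336) = 0.626319, tanh(1.109334) = 0.803827

(0.626, 0.804)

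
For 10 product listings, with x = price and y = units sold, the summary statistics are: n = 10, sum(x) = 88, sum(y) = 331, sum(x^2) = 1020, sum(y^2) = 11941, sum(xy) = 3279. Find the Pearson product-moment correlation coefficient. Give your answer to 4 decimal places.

Numerator: nΣxy − (Σx)(Σy) = 10·3279 − (88)(331) = 3662
Denominator: √[(nΣx²−(Σx)²)(nΣy²−(Σy)²)]
  nΣx²−(Σx)² = 10·1020 − 7744 = 2456;  nΣy²−(Σy)² = 10·11941 − 109561 = 9849
  √(2456·9849) = √24189144 = 4918.2460
r = 3662 / 4918.2460 = 0.7446

0.7446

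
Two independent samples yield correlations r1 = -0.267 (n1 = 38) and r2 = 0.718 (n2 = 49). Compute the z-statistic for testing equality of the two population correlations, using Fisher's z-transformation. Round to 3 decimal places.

-5.248

Fisher z-transforms: z1 = atanh(-0.267) = -0.273631, z2 = atanh(0.718) = 0.903505; difference d = -1.177136
Var(d) = 1/35 + 1/46 = 0.0285714 + 0.0217391 = 0.0503105
z = d/√Var(d) = -1.177136 / √0.0503105 = -1.177136 / 0.224300 = -5.248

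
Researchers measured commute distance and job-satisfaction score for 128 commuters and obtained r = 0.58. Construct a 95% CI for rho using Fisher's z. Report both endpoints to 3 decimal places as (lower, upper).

(0.452, 0.685)

z_r = atanh(0.58) = 0.662463;  SE = 1/√(n−3) = 1/√125 = 0.089443
z-limits: 0.662463 ± 1.960·0.089443 = 0.662463 ± 0.175308 = [0.487155, 0.837771]
ρ-limits: (tanh 0.487155, tanh 0.837771) = (0.452, 0.685)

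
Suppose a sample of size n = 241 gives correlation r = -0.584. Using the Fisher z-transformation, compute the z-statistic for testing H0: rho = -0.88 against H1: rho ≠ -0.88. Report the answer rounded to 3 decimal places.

z_r = atanh(-0.584) = -0.668512,  z_0 = atanh(-0.88) = -1.375768
SE = 1/√(n−3) = 1/√238 = 0.064820
z = (z_r − z_0)/SE = (-0.668512 − (-1.375768)) / 0.064820 = 0.707256 / 0.064820 = 10.911

10.911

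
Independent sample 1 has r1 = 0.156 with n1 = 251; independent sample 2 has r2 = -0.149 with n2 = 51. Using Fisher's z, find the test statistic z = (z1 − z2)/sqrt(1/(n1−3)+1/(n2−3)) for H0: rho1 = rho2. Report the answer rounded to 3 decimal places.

Fisher z-transforms: z1 = atanh(0.156) = 0.157284, z2 = atanh(-0.149) = -0.150118; difference d = 0.307402
Var(d) = 1/248 + 1/48 = 0.0040323 + 0.0208333 = 0.0248656
z = d/√Var(d) = 0.307402 / √0.0248656 = 0.307402 / 0.157688 = 1.949

1.949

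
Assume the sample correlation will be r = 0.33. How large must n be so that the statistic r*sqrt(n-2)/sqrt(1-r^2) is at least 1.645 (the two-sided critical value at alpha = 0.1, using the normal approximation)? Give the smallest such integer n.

r√(n−2)/√(1−r²) ≥ 1.645  ⇔  n−2 ≥ (1.645)²·(1−r²)/r²
(1−r²)/r² = (1−0.1089)/0.1089 = 8.1827
n ≥ 2 + 2.706025·8.1827 = 2 + 22.1426 = 24.1426
⌈24.1426⌉ = 25

25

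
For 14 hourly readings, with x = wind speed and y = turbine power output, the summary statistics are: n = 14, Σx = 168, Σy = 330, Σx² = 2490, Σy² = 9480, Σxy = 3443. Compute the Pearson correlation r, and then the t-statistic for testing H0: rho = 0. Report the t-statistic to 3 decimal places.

Numerator: nΣxy − (Σx)(Σy) = 14·3443 − (168)(330) = -7238
Denominator: √[(nΣx²−(Σx)²)(nΣy²−(Σy)²)]
  nΣx²−(Σx)² = 14·2490 − 28224 = 6636;  nΣy²−(Σy)² = 14·9480 − 108900 = 23820
  √(6636·23820) = √158069520 = 12572.5701
r = -7238 / 12572.5701 = -0.5757
t = r·√(n−2)/√(1−r²) = -0.5757·√12 / √(1−0.331430) = -1.994283 / 0.817661 = -2.439

-2.439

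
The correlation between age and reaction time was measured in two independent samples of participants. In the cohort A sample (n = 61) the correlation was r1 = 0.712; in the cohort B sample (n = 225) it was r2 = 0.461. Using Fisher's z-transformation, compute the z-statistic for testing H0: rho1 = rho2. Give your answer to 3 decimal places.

z1 = atanh(0.712) = 0.891229,  z2 = atanh(0.461) = 0.498580
SE = √(1/(n1−3) + 1/(n2−3)) = √(1/58 + 1/222) = √(0.0172414 + 0.0045045) = √0.0217459 = 0.147465
z = (z1 − z2)/SE = (0.891229 − 0.498580) / 0.147465 = 0.392649 / 0.147465 = 2.663

2.663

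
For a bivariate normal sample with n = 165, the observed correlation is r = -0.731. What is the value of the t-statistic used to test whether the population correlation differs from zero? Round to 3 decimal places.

1 − r² = 1 − 0.534361 = 0.465639;  √(1−r²) = 0.682377
√(n−2) = √163 = 12.767145
t = r·√(n−2)/√(1−r²) = -0.731 · 12.767145 / 0.682377 = -13.677

-13.677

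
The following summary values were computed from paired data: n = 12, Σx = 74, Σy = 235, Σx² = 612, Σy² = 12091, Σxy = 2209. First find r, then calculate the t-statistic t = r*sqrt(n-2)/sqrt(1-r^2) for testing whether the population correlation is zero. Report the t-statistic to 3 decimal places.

Numerator: nΣxy − (Σx)(Σy) = 12·2209 − (74)(235) = 9118
Denominator: √[(nΣx²−(Σx)²)(nΣy²−(Σy)²)]
  nΣx²−(Σx)² = 12·612 − 5476 = 1868;  nΣy²−(Σy)² = 12·12091 − 55225 = 89867
  √(1868·89867) = √167871556 = 12956.5256
r = 9118 / 12956.5256 = 0.7037
t = r·√(n−2)/√(1−r²) = 0.7037·√10 / √(1−0.495194) = 2.225295 / 0.710497 = 3.132

3.132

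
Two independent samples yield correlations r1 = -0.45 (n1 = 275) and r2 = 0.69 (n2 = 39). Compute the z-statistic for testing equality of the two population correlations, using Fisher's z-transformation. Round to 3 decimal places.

z1 = atanh(-0.45) = -0.484700,  z2 = atanh(0.69) = 0.847956
SE = √(1/(n1−3) + 1/(n2−3)) = √(1/272 + 1/36) = √(0.0036765 + 0.0277778) = √0.0314543 = 0.177354
z = (z1 − z2)/SE = (-0.484700 − 0.847956) / 0.177354 = -1.332656 / 0.177354 = -7.514

-7.514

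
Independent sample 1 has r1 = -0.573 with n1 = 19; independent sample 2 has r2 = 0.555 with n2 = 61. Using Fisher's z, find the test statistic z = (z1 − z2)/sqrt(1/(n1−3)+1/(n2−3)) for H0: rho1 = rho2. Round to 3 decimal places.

-4.524

Fisher z-transforms: z1 = atanh(-0.573) = -0.651978, z2 = atanh(0.555) = 0.625578; difference d = -1.277556
Var(d) = 1/16 + 1/58 = 0.0625000 + 0.0172414 = 0.0797414
z = d/√Var(d) = -1.277556 / √0.0797414 = -1.277556 / 0.282385 = -4.524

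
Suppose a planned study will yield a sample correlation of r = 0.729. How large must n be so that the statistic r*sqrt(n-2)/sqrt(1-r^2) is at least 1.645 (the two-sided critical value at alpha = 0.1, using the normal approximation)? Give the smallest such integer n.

Need r·√(n−2)/√(1−r²) ≥ 1.645
√(n−2) ≥ 1.645·√(1−0.531441) / 0.729 = 1.645·0.684514 / 0.729 = 1.5446
n−2 ≥ 2.3858  ⇒  n ≥ 4.3858
Smallest integer n = 5

5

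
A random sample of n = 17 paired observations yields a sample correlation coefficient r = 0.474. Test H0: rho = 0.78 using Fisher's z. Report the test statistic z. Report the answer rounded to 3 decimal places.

z_r = atanh(0.474) = 0.515217,  z_0 = atanh(0.78) = 1.045371
SE = 1/√(n−3) = 1/√14 = 0.267261
z = (z_r − z_0)/SE = (0.515217 − 1.045371) / 0.267261 = -0.530154 / 0.267261 = -1.984

-1.984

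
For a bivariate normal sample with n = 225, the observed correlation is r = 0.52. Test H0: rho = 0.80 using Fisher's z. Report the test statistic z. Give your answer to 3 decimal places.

-7.782

Fisher z: atanh(0.52) = 0.576340, atanh(0.80) = 1.098612
z = (z_r − z_0)·√(n−3) = (0.576340 − 1.098612)·√222 = -0.522272 · 14.899664 = -7.782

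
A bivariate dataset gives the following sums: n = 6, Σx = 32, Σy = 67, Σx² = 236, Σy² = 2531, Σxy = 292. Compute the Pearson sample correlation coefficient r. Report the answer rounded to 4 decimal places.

-0.1914

S_xy = nΣxy − ΣxΣy = 6·292 − 32·67 = 1752 − 2144 = -392
S_xx = nΣx² − (Σx)² = 6·236 − 32² = 1416 − 1024 = 392
S_yy = nΣy² − (Σy)² = 6·2531 − 67² = 15186 − 4489 = 10697
r = S_xy / √(S_xx·S_yy) = -392 / √(392·10697) = -392 / √4193224 = -392 / 2047.7363 = -0.1914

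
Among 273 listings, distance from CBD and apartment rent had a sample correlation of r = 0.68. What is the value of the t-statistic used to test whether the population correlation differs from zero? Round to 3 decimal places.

1 − r² = 1 − 0.4624 = 0.5376;  √(1−r²) = 0.733212
√(n−2) = √271 = 16.462078
t = r·√(n−2)/√(1−r²) = 0.68 · 16.462078 / 0.733212 = 15.267

15.267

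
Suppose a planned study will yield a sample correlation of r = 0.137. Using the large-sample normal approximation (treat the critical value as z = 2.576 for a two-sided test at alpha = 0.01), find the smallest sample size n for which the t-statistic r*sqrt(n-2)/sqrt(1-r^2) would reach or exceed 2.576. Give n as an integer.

349

r√(n−2)/√(1−r²) ≥ 2.576  ⇔  n−2 ≥ (2.576)²·(1−r²)/r²
(1−r²)/r² = (1−0.018769)/0.018769 = 52.2793
n ≥ 2 + 6.635776·52.2793 = 2 + 346.9137 = 348.9137
⌈348.9137⌉ = 349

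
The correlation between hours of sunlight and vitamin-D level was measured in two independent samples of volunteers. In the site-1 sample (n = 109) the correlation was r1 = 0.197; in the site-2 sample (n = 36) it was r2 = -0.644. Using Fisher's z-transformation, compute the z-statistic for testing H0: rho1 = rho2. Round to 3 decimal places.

4.839

Fisher z-transforms: z1 = atanh(0.197) = 0.199609, z2 = atanh(-0.644) = -0.764978; difference d = 0.964587
Var(d) = 1/106 + 1/33 = 0.0094340 + 0.0303030 = 0.0397370
z = d/√Var(d) = 0.964587 / √0.0397370 = 0.964587 / 0.199341 = 4.839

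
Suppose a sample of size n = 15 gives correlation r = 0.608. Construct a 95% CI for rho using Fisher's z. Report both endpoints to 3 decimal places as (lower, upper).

(0.139, 0.854)

Fisher z: z_r = atanh(r) = ½·ln((1+0.608)/(1−0.608)) = 0.705742
SE(z) = 1/√(n−3) = 1/√12 = 0.288675
95% ⇒ z* = 1.960; margin = 1.960·0.288675 = 0.565803
CI on z-scale: (0.139939, 1.271545)
Back-transform: tanh(0.139939) = 0.139033, tanh(1.271545) = 0.854216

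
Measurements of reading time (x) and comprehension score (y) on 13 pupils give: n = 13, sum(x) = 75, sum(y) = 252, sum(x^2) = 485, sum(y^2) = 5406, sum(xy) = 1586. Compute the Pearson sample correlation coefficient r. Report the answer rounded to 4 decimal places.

S_xy = nΣxy − ΣxΣy = 13·1586 − 75·252 = 20618 − 18900 = 1718
S_xx = nΣx² − (Σx)² = 13·485 − 75² = 6305 − 5625 = 680
S_yy = nΣy² − (Σy)² = 13·5406 − 252² = 70278 − 63504 = 6774
r = S_xy / √(S_xx·S_yy) = 1718 / √(680·6774) = 1718 / √4606320 = 1718 / 2146.2339 = 0.8005

0.8005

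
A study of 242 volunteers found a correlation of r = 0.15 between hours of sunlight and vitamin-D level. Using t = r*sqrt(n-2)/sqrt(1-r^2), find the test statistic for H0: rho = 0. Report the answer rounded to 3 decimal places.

t = r·√(n−2) / √(1−r²) with r = 0.15, n = 242
  = 0.15·√240 / √(1 − 0.0225)
  = 0.15·15.491933 / 0.988686
  = 2.323790 / 0.988686 = 2.350

2.350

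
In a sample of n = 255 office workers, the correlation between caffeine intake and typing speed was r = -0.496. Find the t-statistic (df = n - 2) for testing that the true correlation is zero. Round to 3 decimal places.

t = r·√(n−2) / √(1−r²) with r = -0.496, n = 255
  = -0.496·√253 / √(1 − 0.246016)
  = -0.496·15.905974 / 0.868323
  = -7.889363 / 0.868323 = -9.086

-9.086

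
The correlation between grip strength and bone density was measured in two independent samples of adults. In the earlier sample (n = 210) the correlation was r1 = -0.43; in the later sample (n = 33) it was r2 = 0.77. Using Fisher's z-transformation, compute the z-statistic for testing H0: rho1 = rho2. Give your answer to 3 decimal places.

Fisher z-transforms: z1 = atanh(-0.43) = -0.459897, z2 = atanh(0.77) = 1.020328; difference d = -1.480225
Var(d) = 1/207 + 1/30 = 0.0048309 + 0.0333333 = 0.0381642
z = d/√Var(d) = -1.480225 / √0.0381642 = -1.480225 / 0.195357 = -7.577

-7.577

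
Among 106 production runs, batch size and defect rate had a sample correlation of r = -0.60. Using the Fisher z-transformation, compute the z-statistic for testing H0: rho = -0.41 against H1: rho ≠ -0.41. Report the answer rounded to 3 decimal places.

-2.614

z_r = atanh(-0.60) = -0.693147,  z_0 = atanh(-0.41) = -0.435611
SE = 1/√(n−3) = 1/√103 = 0.098533
z = (z_r − z_0)/SE = (-0.693147 − (-0.435611)) / 0.098533 = -0.257536 / 0.098533 = -2.614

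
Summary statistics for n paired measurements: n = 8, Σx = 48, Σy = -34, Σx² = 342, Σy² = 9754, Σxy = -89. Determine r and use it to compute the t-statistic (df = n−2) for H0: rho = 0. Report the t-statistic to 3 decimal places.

0.396

Numerator: nΣxy − (Σx)(Σy) = 8·(-89) − (48)(-34) = 920
Denominator: √[(nΣx²−(Σx)²)(nΣy²−(Σy)²)]
  nΣx²−(Σx)² = 8·342 − 2304 = 432;  nΣy²−(Σy)² = 8·9754 − 1156 = 76876
  √(432·76876) = √33210432 = 5762.8493
r = 920 / 5762.8493 = 0.1596
t = r·√(n−2)/√(1−r²) = 0.1596·√6 / √(1−0.025472) = 0.390939 / 0.987182 = 0.396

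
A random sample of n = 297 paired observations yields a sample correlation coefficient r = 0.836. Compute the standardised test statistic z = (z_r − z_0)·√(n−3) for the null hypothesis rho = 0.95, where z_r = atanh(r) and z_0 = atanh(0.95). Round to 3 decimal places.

Fisher z: atanh(0.836) = 1.207739, atanh(0.95) = 1.831781
z = (z_r − z_0)·√(n−3) = (1.207739 − 1.831781)·√294 = -0.624042 · 17.146428 = -10.700

-10.700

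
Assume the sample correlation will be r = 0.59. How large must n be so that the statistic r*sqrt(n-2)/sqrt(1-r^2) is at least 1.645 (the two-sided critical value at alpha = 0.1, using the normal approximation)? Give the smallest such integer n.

r√(n−2)/√(1−r²) ≥ 1.645  ⇔  n−2 ≥ (1.645)²·(1−r²)/r²
(1−r²)/r² = (1−0.3481)/0.3481 = 1.8727
n ≥ 2 + 2.706025·1.8727 = 2 + 5.0676 = 7.0676
⌈7.0676⌉ = 8

8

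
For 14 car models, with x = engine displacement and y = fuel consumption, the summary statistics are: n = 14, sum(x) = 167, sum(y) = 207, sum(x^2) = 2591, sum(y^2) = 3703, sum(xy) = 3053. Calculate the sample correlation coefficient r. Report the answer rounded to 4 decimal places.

Numerator: nΣxy − (Σx)(Σy) = 14·3053 − (167)(207) = 8173
Denominator: √[(nΣx²−(Σx)²)(nΣy²−(Σy)²)]
  nΣx²−(Σx)² = 14·2591 − 27889 = 8385;  nΣy²−(Σy)² = 14·3703 − 42849 = 8993
  √(8385·8993) = √75406305 = 8683.6804
r = 8173 / 8683.6804 = 0.9412

0.9412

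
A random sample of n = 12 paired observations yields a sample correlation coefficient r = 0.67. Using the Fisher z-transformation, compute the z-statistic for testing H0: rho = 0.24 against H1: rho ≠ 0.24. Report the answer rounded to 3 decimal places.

1.698

z_r = atanh(0.67) = 0.810743,  z_0 = atanh(0.24) = 0.244774
SE = 1/√(n−3) = 1/√9 = 0.333333
z = (z_r − z_0)/SE = (0.810743 − 0.244774) / 0.333333 = 0.565969 / 0.333333 = 1.698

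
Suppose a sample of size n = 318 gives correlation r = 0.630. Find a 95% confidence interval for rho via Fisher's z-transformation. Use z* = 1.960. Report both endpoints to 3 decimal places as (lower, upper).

Fisher z: z_r = atanh(r) = ½·ln((1+0.630)/(1−0.630)) = 0.741416
SE(z) = 1/√(n−3) = 1/√315 = 0.056344
95% ⇒ z* = 1.960; margin = 1.960·0.056344 = 0.110434
CI on z-scale: (0.630982, 0.851850)
Back-transform: tanh(0.630982) = 0.558728, tanh(0.851850) = 0.692035

(0.559, 0.692)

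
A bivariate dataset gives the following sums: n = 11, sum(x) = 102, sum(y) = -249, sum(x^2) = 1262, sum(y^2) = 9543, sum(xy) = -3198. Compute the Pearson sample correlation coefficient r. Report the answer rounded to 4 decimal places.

-0.8000

S_xy = nΣxy − ΣxΣy = 11·(-3198) − 102·(-249) = -35178 − (-25398) = -9780
S_xx = nΣx² − (Σx)² = 11·1262 − 102² = 13882 − 10404 = 3478
S_yy = nΣy² − (Σy)² = 11·9543 − (-249)² = 104973 − 62001 = 42972
r = S_xy / √(S_xx·S_yy) = -9780 / √(3478·42972) = -9780 / √149456616 = -9780 / 12225.2450 = -0.8000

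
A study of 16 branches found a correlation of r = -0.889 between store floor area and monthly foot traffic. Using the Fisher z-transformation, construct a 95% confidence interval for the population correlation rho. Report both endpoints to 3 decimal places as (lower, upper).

z_r = atanh(-0.889) = -1.417136;  SE = 1/√(n−3) = 1/√13 = 0.277350
z-limits: -1.417136 ± 1.960·0.277350 = -1.417136 ± 0.543606 = [-1.960742, -0.873530]
ρ-limits: (tanh -1.960742, tanh -0.873530) = (-0.961, -0.703)

(-0.961, -0.703)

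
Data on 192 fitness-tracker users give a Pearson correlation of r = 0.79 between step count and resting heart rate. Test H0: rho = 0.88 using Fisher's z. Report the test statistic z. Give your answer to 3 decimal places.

-4.184

z_r = atanh(0.79) = 1.071432,  z_0 = atanh(0.88) = 1.375768
SE = 1/√(n−3) = 1/√189 = 0.072739
z = (z_r − z_0)/SE = (1.071432 − 1.375768) / 0.072739 = -0.304336 / 0.072739 = -4.184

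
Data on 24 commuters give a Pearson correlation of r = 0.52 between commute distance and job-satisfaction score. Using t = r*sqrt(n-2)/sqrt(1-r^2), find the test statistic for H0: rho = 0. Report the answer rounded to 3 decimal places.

2.855

1 − r² = 1 − 0.2704 = 0.7296;  √(1−r²) = 0.854166
√(n−2) = √22 = 4.690416
t = r·√(n−2)/√(1−r²) = 0.52 · 4.690416 / 0.854166 = 2.855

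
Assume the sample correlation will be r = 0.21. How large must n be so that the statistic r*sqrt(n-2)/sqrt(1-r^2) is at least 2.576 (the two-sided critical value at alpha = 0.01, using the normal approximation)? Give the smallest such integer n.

146

r√(n−2)/√(1−r²) ≥ 2.576  ⇔  n−2 ≥ (2.576)²·(1−r²)/r²
(1−r²)/r² = (1−0.0441)/0.0441 = 21.6757
n ≥ 2 + 6.635776·21.6757 = 2 + 143.8351 = 145.8351
⌈145.8351⌉ = 146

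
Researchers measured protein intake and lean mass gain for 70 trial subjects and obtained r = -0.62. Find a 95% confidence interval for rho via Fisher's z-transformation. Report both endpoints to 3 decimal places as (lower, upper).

(-0.746, -0.451)

z_r = atanh(-0.62) = -0.725005;  SE = 1/√(n−3) = 1/√67 = 0.122169
z-limits: -0.725005 ± 1.960·0.122169 = -0.725005 ± 0.239451 = [-0.964456, -0.485554]
ρ-limits: (tanh -0.964456, tanh -0.485554) = (-0.746, -0.451)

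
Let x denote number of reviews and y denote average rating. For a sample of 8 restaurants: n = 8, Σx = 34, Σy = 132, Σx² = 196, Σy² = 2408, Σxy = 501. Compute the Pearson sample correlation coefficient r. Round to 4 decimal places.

-0.5513

Numerator: nΣxy − (Σx)(Σy) = 8·501 − (34)(132) = -480
Denominator: √[(nΣx²−(Σx)²)(nΣy²−(Σy)²)]
  nΣx²−(Σx)² = 8·196 − 1156 = 412;  nΣy²−(Σy)² = 8·2408 − 17424 = 1840
  √(412·1840) = √758080 = 870.6779
r = -480 / 870.6779 = -0.5513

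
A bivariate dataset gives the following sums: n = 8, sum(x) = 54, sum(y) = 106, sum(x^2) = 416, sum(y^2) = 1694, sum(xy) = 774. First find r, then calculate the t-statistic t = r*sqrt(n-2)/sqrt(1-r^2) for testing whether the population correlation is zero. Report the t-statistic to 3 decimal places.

1.337

Numerator: nΣxy − (Σx)(Σy) = 8·774 − (54)(106) = 468
Denominator: √[(nΣx²−(Σx)²)(nΣy²−(Σy)²)]
  nΣx²−(Σx)² = 8·416 − 2916 = 412;  nΣy²−(Σy)² = 8·1694 − 11236 = 2316
  √(412·2316) = √954192 = 976.8275
r = 468 / 976.8275 = 0.4791
t = r·√(n−2)/√(1−r²) = 0.4791·√6 / √(1−0.229537) = 1.173551 / 0.877760 = 1.337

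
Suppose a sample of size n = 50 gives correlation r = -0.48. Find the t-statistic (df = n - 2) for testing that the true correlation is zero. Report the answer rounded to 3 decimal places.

-3.791

t = r·√(n−2) / √(1−r²) with r = -0.48, n = 50
  = -0.48·√48 / √(1 − 0.2304)
  = -0.48·6.928203 / 0.877268
  = -3.325537 / 0.877268 = -3.791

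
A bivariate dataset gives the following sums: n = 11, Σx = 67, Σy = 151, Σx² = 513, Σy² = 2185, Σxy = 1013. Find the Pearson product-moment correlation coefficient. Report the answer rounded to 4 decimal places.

0.8598

Numerator: nΣxy − (Σx)(Σy) = 11·1013 − (67)(151) = 1026
Denominator: √[(nΣx²−(Σx)²)(nΣy²−(Σy)²)]
  nΣx²−(Σx)² = 11·513 − 4489 = 1154;  nΣy²−(Σy)² = 11·2185 − 22801 = 1234
  √(1154·1234) = √1424036 = 1193.3298
r = 1026 / 1193.3298 = 0.8598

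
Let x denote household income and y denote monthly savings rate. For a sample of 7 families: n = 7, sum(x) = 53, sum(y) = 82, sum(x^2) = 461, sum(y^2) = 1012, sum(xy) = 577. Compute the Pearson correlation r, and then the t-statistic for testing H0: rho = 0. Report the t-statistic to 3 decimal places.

-2.895

Numerator: nΣxy − (Σx)(Σy) = 7·577 − (53)(82) = -307
Denominator: √[(nΣx²−(Σx)²)(nΣy²−(Σy)²)]
  nΣx²−(Σx)² = 7·461 − 2809 = 418;  nΣy²−(Σy)² = 7·1012 − 6724 = 360
  √(418·360) = √150480 = 387.9175
r = -307 / 387.9175 = -0.7914
t = r·√(n−2)/√(1−r²) = -0.7914·√5 / √(1−0.626314) = -1.769624 / 0.611299 = -2.895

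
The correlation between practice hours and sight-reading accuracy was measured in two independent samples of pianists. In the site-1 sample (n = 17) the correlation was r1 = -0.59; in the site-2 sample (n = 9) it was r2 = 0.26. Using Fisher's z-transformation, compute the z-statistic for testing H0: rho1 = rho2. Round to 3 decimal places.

Fisher z-transforms: z1 = atanh(-0.59) = -0.677666, z2 = atanh(0.26) = 0.266108; difference d = -0.943774
Var(d) = 1/14 + 1/6 = 0.0714286 + 0.1666667 = 0.2380953
z = d/√Var(d) = -0.943774 / √0.2380953 = -0.943774 / 0.487950 = -1.934

-1.934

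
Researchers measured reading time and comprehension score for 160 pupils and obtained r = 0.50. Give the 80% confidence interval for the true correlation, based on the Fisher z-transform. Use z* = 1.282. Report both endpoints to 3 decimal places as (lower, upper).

(0.419, 0.573)

z_r = atanh(0.50) = 0.549306;  SE = 1/√(n−3) = 1/√157 = 0.079809
z-limits: 0.549306 ± 1.282·0.079809 = 0.549306 ± 0.102315 = [0.446991, 0.651621]
ρ-limits: (tanh 0.446991, tanh 0.651621) = (0.419, 0.573)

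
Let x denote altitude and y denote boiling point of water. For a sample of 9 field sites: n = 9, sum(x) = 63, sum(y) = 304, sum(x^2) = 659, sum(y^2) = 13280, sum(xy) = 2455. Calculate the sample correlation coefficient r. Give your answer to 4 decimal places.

Numerator: nΣxy − (Σx)(Σy) = 9·2455 − (63)(304) = 2943
Denominator: √[(nΣx²−(Σx)²)(nΣy²−(Σy)²)]
  nΣx²−(Σx)² = 9·659 − 3969 = 1962;  nΣy²−(Σy)² = 9·13280 − 92416 = 27104
  √(1962·27104) = √53178048 = 7292.3280
r = 2943 / 7292.3280 = 0.4036

0.4036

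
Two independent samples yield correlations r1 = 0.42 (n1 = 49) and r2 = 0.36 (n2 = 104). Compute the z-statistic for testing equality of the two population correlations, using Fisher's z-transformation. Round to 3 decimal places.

0.398

Fisher z-transforms: z1 = atanh(0.42) = 0.447692, z2 = atanh(0.36) = 0.376886; difference d = 0.070806
Var(d) = 1/46 + 1/101 = 0.0217391 + 0.0099010 = 0.0316401
z = d/√Var(d) = 0.070806 / √0.0316401 = 0.070806 / 0.177877 = 0.398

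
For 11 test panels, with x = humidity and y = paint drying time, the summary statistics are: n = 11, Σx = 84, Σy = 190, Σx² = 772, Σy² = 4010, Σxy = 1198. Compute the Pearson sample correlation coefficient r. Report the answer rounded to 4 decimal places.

Numerator: nΣxy − (Σx)(Σy) = 11·1198 − (84)(190) = -2782
Denominator: √[(nΣx²−(Σx)²)(nΣy²−(Σy)²)]
  nΣx²−(Σx)² = 11·772 − 7056 = 1436;  nΣy²−(Σy)² = 11·4010 − 36100 = 8010
  √(1436·8010) = √11502360 = 3391.5129
r = -2782 / 3391.5129 = -0.8203

-0.8203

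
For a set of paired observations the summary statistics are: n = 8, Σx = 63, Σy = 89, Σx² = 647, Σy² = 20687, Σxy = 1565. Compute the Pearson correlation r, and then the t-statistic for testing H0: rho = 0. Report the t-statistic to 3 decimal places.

S_xy = nΣxy − ΣxΣy = 8·1565 − 63·89 = 12520 − 5607 = 6913
S_xx = nΣx² − (Σx)² = 8·647 − 63² = 5176 − 3969 = 1207
S_yy = nΣy² − (Σy)² = 8·20687 − 89² = 165496 − 7921 = 157575
r = S_xy / √(S_xx·S_yy) = 6913 / √(1207·157575) = 6913 / √190193025 = 6913 / 13791.0487 = 0.5013
t = r·√(n−2)/√(1−r²) = 0.5013·√6 / √(1−0.251302) = 1.227929 / 0.865273 = 1.419

1.419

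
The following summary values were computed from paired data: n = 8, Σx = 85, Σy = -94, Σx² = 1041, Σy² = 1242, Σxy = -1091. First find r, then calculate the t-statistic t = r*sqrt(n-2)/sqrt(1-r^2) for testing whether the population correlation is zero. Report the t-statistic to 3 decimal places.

Numerator: nΣxy − (Σx)(Σy) = 8·(-1091) − (85)(-94) = -738
Denominator: √[(nΣx²−(Σx)²)(nΣy²−(Σy)²)]
  nΣx²−(Σx)² = 8·1041 − 7225 = 1103;  nΣy²−(Σy)² = 8·1242 − 8836 = 1100
  √(1103·1100) = √1213300 = 1101.4990
r = -738 / 1101.4990 = -0.6700
t = r·√(n−2)/√(1−r²) = -0.6700·√6 / √(1−0.448900) = -1.641158 / 0.742361 = -2.211

-2.211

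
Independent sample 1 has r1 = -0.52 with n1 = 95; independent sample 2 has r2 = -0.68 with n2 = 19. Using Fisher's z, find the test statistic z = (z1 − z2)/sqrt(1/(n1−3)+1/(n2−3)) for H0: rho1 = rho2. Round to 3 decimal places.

Fisher z-transforms: z1 = atanh(-0.52) = -0.576340, z2 = atanh(-0.68) = -0.829114; difference d = 0.252774
Var(d) = 1/92 + 1/16 = 0.0108696 + 0.0625000 = 0.0733696
z = d/√Var(d) = 0.252774 / √0.0733696 = 0.252774 / 0.270868 = 0.933

0.933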